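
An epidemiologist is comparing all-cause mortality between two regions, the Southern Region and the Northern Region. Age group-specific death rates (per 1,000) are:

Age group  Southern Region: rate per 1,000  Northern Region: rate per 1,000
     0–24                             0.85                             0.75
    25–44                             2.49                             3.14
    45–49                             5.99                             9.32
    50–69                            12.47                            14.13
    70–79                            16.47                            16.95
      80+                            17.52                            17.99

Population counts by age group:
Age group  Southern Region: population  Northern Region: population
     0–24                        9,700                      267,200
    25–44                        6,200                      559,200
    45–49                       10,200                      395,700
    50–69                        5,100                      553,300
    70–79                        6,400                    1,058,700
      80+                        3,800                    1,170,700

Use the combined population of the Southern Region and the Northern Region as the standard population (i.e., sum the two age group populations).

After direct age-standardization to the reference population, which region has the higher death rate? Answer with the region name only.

Combined standard total = 4,046,200; weights = 0.0684, 0.1397, 0.1003, 0.1380, 0.2632, 0.2903.
The Southern Region: 0.0684×0.85 + 0.1397×2.49 + 0.1003×5.99 + 0.1380×12.47 + 0.2632×16.47 + 0.2903×17.52 = 12.1490 per 1,000.
The Northern Region: 0.0684×0.75 + 0.1397×3.14 + 0.1003×9.32 + 0.1380×14.13 + 0.2632×16.95 + 0.2903×17.99 = 13.0589 per 1,000.

Northern Region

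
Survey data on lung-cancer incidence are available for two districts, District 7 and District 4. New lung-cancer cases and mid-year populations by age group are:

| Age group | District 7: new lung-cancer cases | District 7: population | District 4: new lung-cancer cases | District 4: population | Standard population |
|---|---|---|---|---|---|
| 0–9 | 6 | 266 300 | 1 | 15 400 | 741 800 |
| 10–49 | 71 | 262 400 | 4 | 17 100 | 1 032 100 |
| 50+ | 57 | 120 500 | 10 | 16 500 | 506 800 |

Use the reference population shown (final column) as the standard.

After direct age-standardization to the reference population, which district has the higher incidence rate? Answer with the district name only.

District 4

Age-specific rates per 100 000 for District 7: 2.25, 27.06, 47.30.
For District 4: 6.49, 23.39, 60.61.
Standard total = 2 280 700; weights = 0.3253, 0.4525, 0.2222.
District 7: 0.3253×2.25 + 0.4525×27.06 + 0.2222×47.30 = 23.4888 per 100 000.
District 4: 0.3253×6.49 + 0.4525×23.39 + 0.2222×60.61 = 26.1651 per 100 000.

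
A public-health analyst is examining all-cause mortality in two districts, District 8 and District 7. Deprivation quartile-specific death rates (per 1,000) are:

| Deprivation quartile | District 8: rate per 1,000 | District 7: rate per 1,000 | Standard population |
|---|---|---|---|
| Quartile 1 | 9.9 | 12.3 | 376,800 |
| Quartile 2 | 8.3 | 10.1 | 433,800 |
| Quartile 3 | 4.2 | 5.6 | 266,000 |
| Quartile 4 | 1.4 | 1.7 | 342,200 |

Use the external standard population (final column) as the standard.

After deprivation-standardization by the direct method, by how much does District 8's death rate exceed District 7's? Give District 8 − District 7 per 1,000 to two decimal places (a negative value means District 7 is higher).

-1.52

Standard total = 1,418,800; weights = 0.2656, 0.3058, 0.1875, 0.2412.
District 8: 0.2656×9.9 + 0.3058×8.3 + 0.1875×4.2 + 0.2412×1.4 = 6.2920 per 1,000.
District 7: 0.2656×12.3 + 0.3058×10.1 + 0.1875×5.6 + 0.2412×1.7 = 7.8146 per 1,000.
Difference = 6.2920 − 7.8146 = -1.5226.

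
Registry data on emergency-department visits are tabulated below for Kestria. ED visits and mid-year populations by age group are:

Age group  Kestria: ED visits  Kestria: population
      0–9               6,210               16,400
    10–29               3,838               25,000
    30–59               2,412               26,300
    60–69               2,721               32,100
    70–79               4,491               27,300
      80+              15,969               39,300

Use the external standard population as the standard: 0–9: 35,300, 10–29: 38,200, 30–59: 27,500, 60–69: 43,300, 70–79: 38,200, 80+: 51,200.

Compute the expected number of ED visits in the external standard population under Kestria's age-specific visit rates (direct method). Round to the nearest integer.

Age-specific rates per 1,000 for Kestria: 378.659, 153.520, 91.711, 84.766, 164.505, 406.336.
Expected ED visits = Σ (standard pop × age-specific rate ÷ 1,000)
= 35,300×378.659/1,000 + 38,200×153.520/1,000 + 27,500×91.711/1,000 + 43,300×84.766/1,000 + 38,200×164.505/1,000 + 51,200×406.336/1,000
= 13366.65 + 5864.46 + 2522.05 + 3670.38 + 6284.11 + 20804.40 = 52512.05.

52512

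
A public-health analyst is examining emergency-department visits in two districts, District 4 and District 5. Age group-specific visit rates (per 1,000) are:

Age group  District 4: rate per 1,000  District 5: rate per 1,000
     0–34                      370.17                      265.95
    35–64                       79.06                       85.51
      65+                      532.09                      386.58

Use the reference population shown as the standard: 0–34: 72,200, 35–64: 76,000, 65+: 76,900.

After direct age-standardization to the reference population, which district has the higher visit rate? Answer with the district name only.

Standard total = 225,100; weights = 0.3207, 0.3376, 0.3416.
District 4: 0.3207×370.17 + 0.3376×79.06 + 0.3416×532.09 = 327.1993 per 1,000.
District 5: 0.3207×265.95 + 0.3376×85.51 + 0.3416×386.58 = 246.2388 per 1,000.

District 4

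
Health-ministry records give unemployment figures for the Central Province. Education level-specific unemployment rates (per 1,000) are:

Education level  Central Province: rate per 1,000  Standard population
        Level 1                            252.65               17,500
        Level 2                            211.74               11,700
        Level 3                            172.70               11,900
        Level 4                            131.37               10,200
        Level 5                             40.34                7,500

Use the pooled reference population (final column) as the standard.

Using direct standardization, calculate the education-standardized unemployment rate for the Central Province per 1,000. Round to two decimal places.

Standard total = 58,800; weights = 0.2976, 0.1990, 0.2024, 0.1735, 0.1276.
Standardized rate: 0.2976×252.65 + 0.1990×211.74 + 0.2024×172.70 + 0.1735×131.37 + 0.1276×40.34 = 180.2107 per 1,000.

180.21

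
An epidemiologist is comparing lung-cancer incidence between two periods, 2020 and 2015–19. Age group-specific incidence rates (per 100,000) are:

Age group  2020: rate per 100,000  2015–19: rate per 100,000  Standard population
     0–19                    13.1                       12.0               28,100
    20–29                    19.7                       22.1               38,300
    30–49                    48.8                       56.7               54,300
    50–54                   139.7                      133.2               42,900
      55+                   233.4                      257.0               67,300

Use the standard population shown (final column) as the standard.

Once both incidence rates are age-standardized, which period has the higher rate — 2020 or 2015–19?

Standard total = 230,900; weights = 0.1217, 0.1659, 0.2352, 0.1858, 0.2915.
2020: 0.1217×13.1 + 0.1659×19.7 + 0.2352×48.8 + 0.1858×139.7 + 0.2915×233.4 = 110.3223 per 100,000.
2015–19: 0.1217×12.0 + 0.1659×22.1 + 0.2352×56.7 + 0.1858×133.2 + 0.2915×257.0 = 118.1153 per 100,000.

2015–19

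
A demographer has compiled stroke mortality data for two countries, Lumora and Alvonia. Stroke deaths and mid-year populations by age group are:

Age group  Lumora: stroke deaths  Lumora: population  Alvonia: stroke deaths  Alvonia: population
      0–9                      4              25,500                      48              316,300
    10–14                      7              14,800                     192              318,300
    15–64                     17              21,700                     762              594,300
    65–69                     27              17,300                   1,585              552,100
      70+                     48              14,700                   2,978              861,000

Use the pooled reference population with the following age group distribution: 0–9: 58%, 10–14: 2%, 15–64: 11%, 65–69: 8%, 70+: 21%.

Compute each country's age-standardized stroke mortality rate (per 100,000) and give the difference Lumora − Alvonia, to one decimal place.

-20.0

Age-specific rates per 100,000 for Lumora: 15.69, 47.30, 78.34, 156.07, 326.53.
For Alvonia: 15.18, 60.32, 128.22, 287.09, 345.88.
Standard weights: 0.58, 0.02, 0.11, 0.08, 0.21.
Lumora: 0.5800×15.69 + 0.0200×47.30 + 0.1100×78.34 + 0.0800×156.07 + 0.2100×326.53 = 99.7185 per 100,000.
Alvonia: 0.5800×15.18 + 0.0200×60.32 + 0.1100×128.22 + 0.0800×287.09 + 0.2100×345.88 = 119.7132 per 100,000.
Difference = 99.7185 − 119.7132 = -19.9947.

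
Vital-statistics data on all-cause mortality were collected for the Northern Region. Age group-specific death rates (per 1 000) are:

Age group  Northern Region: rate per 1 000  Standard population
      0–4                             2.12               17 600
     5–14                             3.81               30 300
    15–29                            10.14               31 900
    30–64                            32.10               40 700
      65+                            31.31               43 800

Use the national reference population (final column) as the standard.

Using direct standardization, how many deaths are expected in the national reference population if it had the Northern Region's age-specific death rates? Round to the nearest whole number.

Expected deaths = Σ (standard pop × age-specific rate ÷ 1 000)
= 17 600×2.12/1 000 + 30 300×3.81/1 000 + 31 900×10.14/1 000 + 40 700×32.10/1 000 + 43 800×31.31/1 000
= 37.31 + 115.44 + 323.47 + 1306.47 + 1371.38 = 3154.07.

3154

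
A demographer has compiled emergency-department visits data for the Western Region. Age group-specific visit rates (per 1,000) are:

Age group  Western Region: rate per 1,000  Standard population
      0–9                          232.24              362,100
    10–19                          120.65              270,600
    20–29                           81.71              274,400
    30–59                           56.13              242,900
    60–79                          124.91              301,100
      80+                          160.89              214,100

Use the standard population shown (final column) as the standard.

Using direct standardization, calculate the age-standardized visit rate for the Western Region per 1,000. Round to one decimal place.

135.0

Standard total = 1,665,200; weights = 0.2175, 0.1625, 0.1648, 0.1459, 0.1808, 0.1286.
Standardized rate: 0.2175×232.24 + 0.1625×120.65 + 0.1648×81.71 + 0.1459×56.13 + 0.1808×124.91 + 0.1286×160.89 = 135.0313 per 1,000.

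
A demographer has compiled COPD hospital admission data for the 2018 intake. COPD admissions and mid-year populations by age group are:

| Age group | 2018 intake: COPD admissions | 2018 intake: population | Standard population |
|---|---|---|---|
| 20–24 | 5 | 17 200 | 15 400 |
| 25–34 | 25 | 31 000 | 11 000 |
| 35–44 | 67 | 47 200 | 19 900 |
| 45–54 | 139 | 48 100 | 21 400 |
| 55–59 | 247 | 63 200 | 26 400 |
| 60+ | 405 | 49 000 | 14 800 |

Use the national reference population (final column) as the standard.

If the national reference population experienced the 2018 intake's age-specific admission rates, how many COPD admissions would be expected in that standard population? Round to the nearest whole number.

Age-specific rates per 10 000 for the 2018 intake: 2.91, 8.06, 14.19, 28.90, 39.08, 82.65.
Expected COPD admissions = Σ (standard pop × age-specific rate ÷ 10 000)
= 15 400×2.91/10 000 + 11 000×8.06/10 000 + 19 900×14.19/10 000 + 21 400×28.90/10 000 + 26 400×39.08/10 000 + 14 800×82.65/10 000
= 4.48 + 8.87 + 28.25 + 61.84 + 103.18 + 122.33 = 328.94.

329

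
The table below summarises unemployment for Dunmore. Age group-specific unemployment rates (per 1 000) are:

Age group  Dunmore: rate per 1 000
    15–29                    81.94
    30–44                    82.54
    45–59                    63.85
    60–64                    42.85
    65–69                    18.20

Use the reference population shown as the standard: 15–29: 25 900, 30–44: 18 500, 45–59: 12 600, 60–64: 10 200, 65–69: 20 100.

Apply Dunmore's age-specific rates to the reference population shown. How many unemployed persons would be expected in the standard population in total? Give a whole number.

5257

Expected unemployed persons = Σ (standard pop × age-specific rate ÷ 1 000)
= 25 900×81.94/1 000 + 18 500×82.54/1 000 + 12 600×63.85/1 000 + 10 200×42.85/1 000 + 20 100×18.20/1 000
= 2122.25 + 1526.99 + 804.51 + 437.07 + 365.82 = 5256.64.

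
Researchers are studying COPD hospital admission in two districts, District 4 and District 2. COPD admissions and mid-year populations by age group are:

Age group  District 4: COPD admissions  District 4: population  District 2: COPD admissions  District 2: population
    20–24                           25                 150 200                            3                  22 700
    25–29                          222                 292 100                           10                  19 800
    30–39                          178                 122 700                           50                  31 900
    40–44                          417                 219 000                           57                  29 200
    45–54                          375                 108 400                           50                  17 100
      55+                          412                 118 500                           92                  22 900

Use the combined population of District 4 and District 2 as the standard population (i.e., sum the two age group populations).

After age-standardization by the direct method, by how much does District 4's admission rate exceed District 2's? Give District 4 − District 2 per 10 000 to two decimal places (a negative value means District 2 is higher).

0.40

Age-specific rates per 10 000 for District 4: 1.66, 7.60, 14.51, 19.04, 34.59, 34.77.
For District 2: 1.32, 5.05, 15.67, 19.52, 29.24, 40.17.
Combined standard total = 1 154 500; weights = 0.1498, 0.2702, 0.1339, 0.2150, 0.1087, 0.1225.
District 4: 0.1498×1.66 + 0.2702×7.60 + 0.1339×14.51 + 0.2150×19.04 + 0.1087×34.59 + 0.1225×34.77 = 16.3575 per 10 000.
District 2: 0.1498×1.32 + 0.2702×5.05 + 0.1339×15.67 + 0.2150×19.52 + 0.1087×29.24 + 0.1225×40.17 = 15.9569 per 10 000.
Difference = 16.3575 − 15.9569 = 0.4006.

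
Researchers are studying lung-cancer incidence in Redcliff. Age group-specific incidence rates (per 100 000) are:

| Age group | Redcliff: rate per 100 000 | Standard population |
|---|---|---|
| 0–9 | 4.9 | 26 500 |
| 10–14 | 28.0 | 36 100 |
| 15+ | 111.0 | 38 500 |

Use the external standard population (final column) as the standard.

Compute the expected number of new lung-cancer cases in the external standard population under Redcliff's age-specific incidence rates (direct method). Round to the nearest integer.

Expected new lung-cancer cases = Σ (standard pop × age-specific rate ÷ 100 000)
= 26 500×4.9/100 000 + 36 100×28.0/100 000 + 38 500×111.0/100 000
= 1.30 + 10.11 + 42.73 = 54.14.

54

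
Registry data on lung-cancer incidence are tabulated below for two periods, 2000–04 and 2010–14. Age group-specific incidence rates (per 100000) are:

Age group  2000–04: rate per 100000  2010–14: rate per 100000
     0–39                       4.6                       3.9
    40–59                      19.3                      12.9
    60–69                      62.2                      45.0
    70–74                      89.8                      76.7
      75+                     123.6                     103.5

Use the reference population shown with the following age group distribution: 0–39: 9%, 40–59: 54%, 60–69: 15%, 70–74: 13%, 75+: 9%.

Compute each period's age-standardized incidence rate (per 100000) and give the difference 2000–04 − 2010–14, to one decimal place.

Standard weights: 0.09, 0.54, 0.15, 0.13, 0.09.
2000–04: 0.0900×4.6 + 0.5400×19.3 + 0.1500×62.2 + 0.1300×89.8 + 0.0900×123.6 = 42.9640 per 100000.
2010–14: 0.0900×3.9 + 0.5400×12.9 + 0.1500×45.0 + 0.1300×76.7 + 0.0900×103.5 = 33.3530 per 100000.
Difference = 42.9640 − 33.3530 = 9.6110.

9.6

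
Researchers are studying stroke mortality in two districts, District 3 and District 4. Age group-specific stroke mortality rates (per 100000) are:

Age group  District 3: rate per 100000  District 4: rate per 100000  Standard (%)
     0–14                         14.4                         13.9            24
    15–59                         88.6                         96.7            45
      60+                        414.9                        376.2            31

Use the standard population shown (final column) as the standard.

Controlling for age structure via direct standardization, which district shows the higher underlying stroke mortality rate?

District 3

Standard weights: 0.24, 0.45, 0.31.
District 3: 0.2400×14.4 + 0.4500×88.6 + 0.3100×414.9 = 171.9450 per 100000.
District 4: 0.2400×13.9 + 0.4500×96.7 + 0.3100×376.2 = 163.4730 per 100000.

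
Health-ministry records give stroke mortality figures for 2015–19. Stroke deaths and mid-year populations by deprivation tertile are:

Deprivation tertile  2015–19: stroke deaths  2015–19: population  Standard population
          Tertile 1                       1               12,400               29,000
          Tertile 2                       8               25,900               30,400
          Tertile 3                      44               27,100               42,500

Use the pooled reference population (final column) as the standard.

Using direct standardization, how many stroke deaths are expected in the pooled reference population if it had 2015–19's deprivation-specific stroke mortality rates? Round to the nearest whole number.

Deprivation-specific rates per 100,000 for 2015–19: 8.06, 30.89, 162.36.
Expected stroke deaths = Σ (standard pop × deprivation-specific rate ÷ 100,000)
= 29,000×8.06/100,000 + 30,400×30.89/100,000 + 42,500×162.36/100,000
= 2.34 + 9.39 + 69.00 = 80.73.

81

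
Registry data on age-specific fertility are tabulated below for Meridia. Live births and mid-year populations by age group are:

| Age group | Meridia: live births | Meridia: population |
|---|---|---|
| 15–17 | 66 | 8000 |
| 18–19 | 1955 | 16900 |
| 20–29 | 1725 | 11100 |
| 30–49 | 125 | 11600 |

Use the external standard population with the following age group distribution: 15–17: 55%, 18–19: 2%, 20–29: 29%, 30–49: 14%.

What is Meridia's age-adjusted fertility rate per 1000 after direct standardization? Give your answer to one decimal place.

Age-specific rates per 1000 for Meridia: 8.250, 115.680, 155.405, 10.776.
Standard weights: 0.55, 0.02, 0.29, 0.14.
Standardized rate: 0.5500×8.250 + 0.0200×115.680 + 0.2900×155.405 + 0.1400×10.776 = 53.4273 per 1000.

53.4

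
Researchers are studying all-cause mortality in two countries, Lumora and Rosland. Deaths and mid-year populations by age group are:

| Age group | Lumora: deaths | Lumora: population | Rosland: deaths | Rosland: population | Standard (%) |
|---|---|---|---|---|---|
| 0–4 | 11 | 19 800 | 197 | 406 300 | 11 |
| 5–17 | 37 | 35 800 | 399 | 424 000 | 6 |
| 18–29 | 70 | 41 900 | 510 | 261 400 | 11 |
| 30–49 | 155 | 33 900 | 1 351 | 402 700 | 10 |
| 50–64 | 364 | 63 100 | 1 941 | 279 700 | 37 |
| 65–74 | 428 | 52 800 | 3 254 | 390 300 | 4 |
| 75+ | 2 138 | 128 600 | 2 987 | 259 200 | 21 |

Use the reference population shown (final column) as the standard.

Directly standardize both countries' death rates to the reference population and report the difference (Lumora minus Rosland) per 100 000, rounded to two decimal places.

Age-specific rates per 100 000 for Lumora: 55.56, 103.35, 167.06, 457.23, 576.86, 810.61, 1662.52.
For Rosland: 48.49, 94.10, 195.10, 335.49, 693.96, 833.72, 1152.39.
Standard weights: 0.11, 0.06, 0.11, 0.10, 0.37, 0.04, 0.21.
Lumora: 0.1100×55.56 + 0.0600×103.35 + 0.1100×167.06 + 0.1000×457.23 + 0.3700×576.86 + 0.0400×810.61 + 0.2100×1662.52 = 671.4043 per 100 000.
Rosland: 0.1100×48.49 + 0.0600×94.10 + 0.1100×195.10 + 0.1000×335.49 + 0.3700×693.96 + 0.0400×833.72 + 0.2100×1152.39 = 598.1050 per 100 000.
Difference = 671.4043 − 598.1050 = 73.2993.

73.30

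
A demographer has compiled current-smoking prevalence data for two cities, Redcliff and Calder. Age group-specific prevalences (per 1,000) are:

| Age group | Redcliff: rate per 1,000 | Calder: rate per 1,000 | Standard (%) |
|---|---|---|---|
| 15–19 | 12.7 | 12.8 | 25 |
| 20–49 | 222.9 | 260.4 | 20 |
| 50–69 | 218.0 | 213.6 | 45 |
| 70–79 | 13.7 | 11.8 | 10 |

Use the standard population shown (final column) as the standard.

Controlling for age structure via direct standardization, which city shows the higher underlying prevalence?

Standard weights: 0.25, 0.20, 0.45, 0.10.
Redcliff: 0.2500×12.7 + 0.2000×222.9 + 0.4500×218.0 + 0.1000×13.7 = 147.2250 per 1,000.
Calder: 0.2500×12.8 + 0.2000×260.4 + 0.4500×213.6 + 0.1000×11.8 = 152.5800 per 1,000.

Calder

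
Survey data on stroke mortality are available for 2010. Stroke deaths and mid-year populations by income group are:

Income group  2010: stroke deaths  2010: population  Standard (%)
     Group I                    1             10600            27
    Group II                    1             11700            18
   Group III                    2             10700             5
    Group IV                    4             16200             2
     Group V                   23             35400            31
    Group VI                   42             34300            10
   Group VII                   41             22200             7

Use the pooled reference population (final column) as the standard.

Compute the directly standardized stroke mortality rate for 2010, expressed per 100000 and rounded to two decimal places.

50.83

Income-specific rates per 100000 for 2010: 9.43, 8.55, 18.69, 24.69, 64.97, 122.45, 184.68.
Standard weights: 0.27, 0.18, 0.05, 0.02, 0.31, 0.10, 0.07.
Standardized rate: 0.2700×9.43 + 0.1800×8.55 + 0.0500×18.69 + 0.0200×24.69 + 0.3100×64.97 + 0.1000×122.45 + 0.0700×184.68 = 50.8281 per 100000.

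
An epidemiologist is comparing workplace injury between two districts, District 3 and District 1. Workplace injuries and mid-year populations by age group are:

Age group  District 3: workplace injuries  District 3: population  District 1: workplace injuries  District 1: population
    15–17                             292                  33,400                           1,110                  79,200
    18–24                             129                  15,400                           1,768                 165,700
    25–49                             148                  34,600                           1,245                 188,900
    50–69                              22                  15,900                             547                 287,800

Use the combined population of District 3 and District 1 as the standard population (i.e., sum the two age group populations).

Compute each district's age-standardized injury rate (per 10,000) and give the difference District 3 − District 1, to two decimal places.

-20.50

Age-specific rates per 10,000 for District 3: 87.43, 83.77, 42.77, 13.84.
For District 1: 140.15, 106.70, 65.91, 19.01.
Combined standard total = 820,900; weights = 0.1372, 0.2206, 0.2723, 0.3700.
District 3: 0.1372×87.43 + 0.2206×83.77 + 0.2723×42.77 + 0.3700×13.84 = 47.2364 per 10,000.
District 1: 0.1372×140.15 + 0.2206×106.70 + 0.2723×65.91 + 0.3700×19.01 = 67.7389 per 10,000.
Difference = 47.2364 − 67.7389 = -20.5024.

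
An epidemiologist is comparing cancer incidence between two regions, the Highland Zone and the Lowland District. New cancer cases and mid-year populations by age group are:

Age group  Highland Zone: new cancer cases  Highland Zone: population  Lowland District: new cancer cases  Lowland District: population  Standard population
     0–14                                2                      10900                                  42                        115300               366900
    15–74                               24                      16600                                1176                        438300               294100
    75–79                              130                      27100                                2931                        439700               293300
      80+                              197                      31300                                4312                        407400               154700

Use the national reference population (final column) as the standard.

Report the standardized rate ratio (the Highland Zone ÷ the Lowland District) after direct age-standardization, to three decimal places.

0.636

Age-specific rates per 100000 for the Highland Zone: 18.35, 144.58, 479.70, 629.39.
For the Lowland District: 36.43, 268.31, 666.59, 1058.42.
Standard total = 1109000; weights = 0.3308, 0.2652, 0.2645, 0.1395.
The Highland Zone: 0.3308×18.35 + 0.2652×144.58 + 0.2645×479.70 + 0.1395×629.39 = 259.0776 per 100000.
The Lowland District: 0.3308×36.43 + 0.2652×268.31 + 0.2645×666.59 + 0.1395×1058.42 = 407.1445 per 100000.
Ratio = 259.0776 ÷ 407.1445 = 0.63633.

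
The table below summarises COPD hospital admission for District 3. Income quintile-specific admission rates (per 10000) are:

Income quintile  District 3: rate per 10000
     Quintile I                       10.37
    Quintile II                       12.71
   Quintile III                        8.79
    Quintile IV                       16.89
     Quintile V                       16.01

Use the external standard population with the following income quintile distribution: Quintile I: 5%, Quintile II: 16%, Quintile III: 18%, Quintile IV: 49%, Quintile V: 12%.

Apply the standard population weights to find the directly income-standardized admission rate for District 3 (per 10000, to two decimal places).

14.33

Standard weights: 0.05, 0.16, 0.18, 0.49, 0.12.
Standardized rate: 0.0500×10.37 + 0.1600×12.71 + 0.1800×8.79 + 0.4900×16.89 + 0.1200×16.01 = 14.3316 per 10000.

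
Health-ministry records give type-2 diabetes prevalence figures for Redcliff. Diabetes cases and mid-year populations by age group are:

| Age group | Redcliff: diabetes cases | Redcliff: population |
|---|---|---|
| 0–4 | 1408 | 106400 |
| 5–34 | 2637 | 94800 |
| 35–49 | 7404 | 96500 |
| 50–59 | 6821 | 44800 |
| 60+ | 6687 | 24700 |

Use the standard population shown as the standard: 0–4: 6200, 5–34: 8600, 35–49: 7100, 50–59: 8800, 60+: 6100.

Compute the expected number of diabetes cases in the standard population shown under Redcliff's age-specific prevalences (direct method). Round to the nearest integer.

Age-specific rates per 1000 for Redcliff: 13.233, 27.816, 76.725, 152.254, 270.729.
Expected diabetes cases = Σ (standard pop × age-specific rate ÷ 1000)
= 6200×13.233/1000 + 8600×27.816/1000 + 7100×76.725/1000 + 8800×152.254/1000 + 6100×270.729/1000
= 82.05 + 239.22 + 544.75 + 1339.84 + 1651.45 = 3857.30.

3857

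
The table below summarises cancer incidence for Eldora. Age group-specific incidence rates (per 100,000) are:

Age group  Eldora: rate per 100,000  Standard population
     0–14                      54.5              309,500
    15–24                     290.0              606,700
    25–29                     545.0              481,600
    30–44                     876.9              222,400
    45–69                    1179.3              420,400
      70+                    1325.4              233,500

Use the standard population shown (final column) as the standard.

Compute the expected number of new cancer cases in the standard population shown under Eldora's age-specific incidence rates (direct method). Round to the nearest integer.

14556

Expected new cancer cases = Σ (standard pop × age-specific rate ÷ 100,000)
= 309,500×54.5/100,000 + 606,700×290.0/100,000 + 481,600×545.0/100,000 + 222,400×876.9/100,000 + 420,400×1179.3/100,000 + 233,500×1325.4/100,000
= 168.68 + 1759.43 + 2624.72 + 1950.23 + 4957.78 + 3094.81 = 14555.64.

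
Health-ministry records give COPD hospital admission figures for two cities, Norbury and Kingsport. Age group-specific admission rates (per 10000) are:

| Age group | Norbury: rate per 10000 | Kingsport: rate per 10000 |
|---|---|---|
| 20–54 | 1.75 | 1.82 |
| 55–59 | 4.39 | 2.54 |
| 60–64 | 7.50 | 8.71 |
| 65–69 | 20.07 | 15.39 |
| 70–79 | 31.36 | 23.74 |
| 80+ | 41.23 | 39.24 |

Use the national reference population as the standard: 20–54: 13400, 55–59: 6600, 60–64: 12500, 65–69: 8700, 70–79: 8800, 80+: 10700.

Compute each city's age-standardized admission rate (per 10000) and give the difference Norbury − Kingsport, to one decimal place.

Standard total = 60700; weights = 0.2208, 0.1087, 0.2059, 0.1433, 0.1450, 0.1763.
Norbury: 0.2208×1.75 + 0.1087×4.39 + 0.2059×7.50 + 0.1433×20.07 + 0.1450×31.36 + 0.1763×41.23 = 17.0990 per 10000.
Kingsport: 0.2208×1.82 + 0.1087×2.54 + 0.2059×8.71 + 0.1433×15.39 + 0.1450×23.74 + 0.1763×39.24 = 15.0362 per 10000.
Difference = 17.0990 − 15.0362 = 2.0628.

2.1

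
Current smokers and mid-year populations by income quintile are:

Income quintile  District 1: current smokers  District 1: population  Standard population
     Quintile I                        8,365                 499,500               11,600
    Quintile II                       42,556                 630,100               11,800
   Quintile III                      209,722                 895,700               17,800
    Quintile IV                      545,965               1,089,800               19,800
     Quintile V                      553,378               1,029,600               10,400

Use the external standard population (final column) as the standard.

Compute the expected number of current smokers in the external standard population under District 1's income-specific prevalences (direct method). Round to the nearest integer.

Income-specific rates per 1,000 for District 1: 16.747, 67.538, 234.143, 500.977, 537.469.
Expected current smokers = Σ (standard pop × income-specific rate ÷ 1,000)
= 11,600×16.747/1,000 + 11,800×67.538/1,000 + 17,800×234.143/1,000 + 19,800×500.977/1,000 + 10,400×537.469/1,000
= 194.26 + 796.95 + 4167.75 + 9919.35 + 5589.68 = 20667.99.

20668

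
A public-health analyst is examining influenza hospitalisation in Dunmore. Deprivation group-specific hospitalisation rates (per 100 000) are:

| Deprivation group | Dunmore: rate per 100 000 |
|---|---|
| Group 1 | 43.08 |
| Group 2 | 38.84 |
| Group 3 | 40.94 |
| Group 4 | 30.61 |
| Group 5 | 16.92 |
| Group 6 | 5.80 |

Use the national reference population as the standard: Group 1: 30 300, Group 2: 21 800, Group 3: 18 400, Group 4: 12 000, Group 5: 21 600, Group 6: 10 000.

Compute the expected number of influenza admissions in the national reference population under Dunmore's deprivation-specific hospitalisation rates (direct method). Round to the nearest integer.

37

Expected influenza admissions = Σ (standard pop × deprivation-specific rate ÷ 100 000)
= 30 300×43.08/100 000 + 21 800×38.84/100 000 + 18 400×40.94/100 000 + 12 000×30.61/100 000 + 21 600×16.92/100 000 + 10 000×5.80/100 000
= 13.05 + 8.47 + 7.53 + 3.67 + 3.65 + 0.58 = 36.96.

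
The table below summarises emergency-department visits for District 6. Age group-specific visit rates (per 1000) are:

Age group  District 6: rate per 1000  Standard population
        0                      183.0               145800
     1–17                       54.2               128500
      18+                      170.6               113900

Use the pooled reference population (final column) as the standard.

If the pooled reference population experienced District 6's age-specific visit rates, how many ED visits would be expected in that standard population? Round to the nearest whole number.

Expected ED visits = Σ (standard pop × age-specific rate ÷ 1000)
= 145800×183.0/1000 + 128500×54.2/1000 + 113900×170.6/1000
= 26681.40 + 6964.70 + 19431.34 = 53077.44.

53077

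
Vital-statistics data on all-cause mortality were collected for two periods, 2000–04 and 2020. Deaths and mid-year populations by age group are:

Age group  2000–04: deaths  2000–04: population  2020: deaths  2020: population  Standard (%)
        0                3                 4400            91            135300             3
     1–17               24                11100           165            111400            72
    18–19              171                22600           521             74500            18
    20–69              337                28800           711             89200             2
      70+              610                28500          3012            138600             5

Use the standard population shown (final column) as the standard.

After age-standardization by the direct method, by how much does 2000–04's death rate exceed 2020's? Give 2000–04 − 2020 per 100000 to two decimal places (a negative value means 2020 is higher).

65.20

Age-specific rates per 100000 for 2000–04: 68.18, 216.22, 756.64, 1170.14, 2140.35.
For 2020: 67.26, 148.11, 699.33, 797.09, 2173.16.
Standard weights: 0.03, 0.72, 0.18, 0.02, 0.05.
2000–04: 0.0300×68.18 + 0.7200×216.22 + 0.1800×756.64 + 0.0200×1170.14 + 0.0500×2140.35 = 424.3361 per 100000.
2020: 0.0300×67.26 + 0.7200×148.11 + 0.1800×699.33 + 0.0200×797.09 + 0.0500×2173.16 = 359.1394 per 100000.
Difference = 424.3361 − 359.1394 = 65.1968.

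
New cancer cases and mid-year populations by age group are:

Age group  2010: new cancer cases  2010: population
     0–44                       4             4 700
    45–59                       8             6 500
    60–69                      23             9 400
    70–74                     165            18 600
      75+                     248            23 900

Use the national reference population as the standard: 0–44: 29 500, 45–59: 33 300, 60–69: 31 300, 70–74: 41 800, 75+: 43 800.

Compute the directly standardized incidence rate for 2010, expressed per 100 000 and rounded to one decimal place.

Age-specific rates per 100 000 for 2010: 85.11, 123.08, 244.68, 887.10, 1037.66.
Standard total = 179 700; weights = 0.1642, 0.1853, 0.1742, 0.2326, 0.2437.
Standardized rate: 0.1642×85.11 + 0.1853×123.08 + 0.1742×244.68 + 0.2326×887.10 + 0.2437×1037.66 = 538.6624 per 100 000.

538.7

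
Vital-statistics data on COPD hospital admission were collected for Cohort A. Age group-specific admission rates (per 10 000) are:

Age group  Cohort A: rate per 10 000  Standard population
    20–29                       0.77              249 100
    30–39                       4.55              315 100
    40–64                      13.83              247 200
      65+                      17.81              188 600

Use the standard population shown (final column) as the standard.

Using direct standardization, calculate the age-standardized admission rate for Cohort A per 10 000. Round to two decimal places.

Standard total = 1 000 000; weights = 0.2491, 0.3151, 0.2472, 0.1886.
Standardized rate: 0.2491×0.77 + 0.3151×4.55 + 0.2472×13.83 + 0.1886×17.81 = 8.4033 per 10 000.

8.40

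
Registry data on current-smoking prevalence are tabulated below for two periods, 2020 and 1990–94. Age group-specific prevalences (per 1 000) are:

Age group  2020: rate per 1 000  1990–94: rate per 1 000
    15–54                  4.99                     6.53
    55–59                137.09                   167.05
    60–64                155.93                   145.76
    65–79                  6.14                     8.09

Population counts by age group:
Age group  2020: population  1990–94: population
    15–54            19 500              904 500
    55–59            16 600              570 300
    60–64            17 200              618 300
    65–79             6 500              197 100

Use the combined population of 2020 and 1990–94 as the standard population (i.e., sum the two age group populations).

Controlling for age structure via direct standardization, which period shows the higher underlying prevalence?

1990–94

Combined standard total = 2 350 000; weights = 0.3932, 0.2497, 0.2704, 0.0866.
2020: 0.3932×4.99 + 0.2497×137.09 + 0.2704×155.93 + 0.0866×6.14 = 78.8989 per 1 000.
1990–94: 0.3932×6.53 + 0.2497×167.05 + 0.2704×145.76 + 0.0866×8.09 = 84.4055 per 1 000.
The crude rates (85.20 vs 84.23) would put 2020 higher, but that reflects its age composition; once standardized to a common age structure, 1990–94 has the higher underlying rate.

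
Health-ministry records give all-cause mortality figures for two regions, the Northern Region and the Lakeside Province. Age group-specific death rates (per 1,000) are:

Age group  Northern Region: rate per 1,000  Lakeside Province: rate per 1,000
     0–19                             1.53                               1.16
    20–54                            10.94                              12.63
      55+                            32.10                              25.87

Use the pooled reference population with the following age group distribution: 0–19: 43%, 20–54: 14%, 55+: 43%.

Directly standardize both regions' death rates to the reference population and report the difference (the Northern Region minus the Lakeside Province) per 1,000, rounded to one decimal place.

Standard weights: 0.43, 0.14, 0.43.
The Northern Region: 0.4300×1.53 + 0.1400×10.94 + 0.4300×32.10 = 15.9925 per 1,000.
The Lakeside Province: 0.4300×1.16 + 0.1400×12.63 + 0.4300×25.87 = 13.3911 per 1,000.
Difference = 15.9925 − 13.3911 = 2.6014.

2.6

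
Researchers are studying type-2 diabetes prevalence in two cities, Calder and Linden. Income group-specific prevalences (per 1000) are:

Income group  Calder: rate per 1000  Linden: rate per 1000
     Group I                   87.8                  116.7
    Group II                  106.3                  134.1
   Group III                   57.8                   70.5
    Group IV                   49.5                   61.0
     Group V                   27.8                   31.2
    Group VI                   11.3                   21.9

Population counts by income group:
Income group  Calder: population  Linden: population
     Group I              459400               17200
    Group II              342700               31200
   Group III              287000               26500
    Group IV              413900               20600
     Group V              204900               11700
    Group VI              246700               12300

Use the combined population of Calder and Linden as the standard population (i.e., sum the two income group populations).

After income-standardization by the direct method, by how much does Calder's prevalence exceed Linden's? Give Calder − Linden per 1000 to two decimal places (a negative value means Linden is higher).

Combined standard total = 2074100; weights = 0.2298, 0.1803, 0.1511, 0.2095, 0.1044, 0.1249.
Calder: 0.2298×87.8 + 0.1803×106.3 + 0.1511×57.8 + 0.2095×49.5 + 0.1044×27.8 + 0.1249×11.3 = 62.7584 per 1000.
Linden: 0.2298×116.7 + 0.1803×134.1 + 0.1511×70.5 + 0.2095×61.0 + 0.1044×31.2 + 0.1249×21.9 = 80.4182 per 1000.
Difference = 62.7584 − 80.4182 = -17.6598.

-17.66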